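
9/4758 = 3/1586 = 0.00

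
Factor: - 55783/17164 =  - 13/4 = -2^( - 2 ) *13^1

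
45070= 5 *9014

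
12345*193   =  2382585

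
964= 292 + 672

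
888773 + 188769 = 1077542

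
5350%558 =328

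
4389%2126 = 137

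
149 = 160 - 11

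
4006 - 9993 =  - 5987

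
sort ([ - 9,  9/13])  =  [  -  9,9/13] 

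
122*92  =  11224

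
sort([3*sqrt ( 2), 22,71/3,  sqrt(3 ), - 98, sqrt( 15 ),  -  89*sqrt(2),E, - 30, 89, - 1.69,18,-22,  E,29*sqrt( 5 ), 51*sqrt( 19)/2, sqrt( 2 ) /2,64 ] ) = [  -  89*sqrt( 2 ),-98,  -  30, - 22,-1.69,sqrt( 2)/2,sqrt( 3), E , E,sqrt( 15),3*sqrt( 2) , 18, 22, 71/3,64, 29*sqrt( 5),89,51*sqrt( 19)/2]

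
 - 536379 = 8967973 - 9504352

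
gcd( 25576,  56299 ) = 1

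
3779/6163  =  3779/6163 =0.61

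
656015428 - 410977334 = 245038094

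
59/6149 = 59/6149 =0.01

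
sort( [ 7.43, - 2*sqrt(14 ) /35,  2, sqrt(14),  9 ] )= [ - 2*sqrt(14)/35,2, sqrt(14), 7.43 , 9]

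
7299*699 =5102001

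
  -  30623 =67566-98189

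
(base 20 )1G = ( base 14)28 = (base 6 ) 100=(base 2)100100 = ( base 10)36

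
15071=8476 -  - 6595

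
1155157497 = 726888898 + 428268599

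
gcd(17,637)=1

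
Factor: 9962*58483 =582607646 = 2^1*17^1* 233^1  *  251^1*293^1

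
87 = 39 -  - 48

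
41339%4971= 1571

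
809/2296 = 809/2296 = 0.35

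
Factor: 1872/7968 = 2^( - 1)*3^1*13^1*83^( - 1 ) = 39/166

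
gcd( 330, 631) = 1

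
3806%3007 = 799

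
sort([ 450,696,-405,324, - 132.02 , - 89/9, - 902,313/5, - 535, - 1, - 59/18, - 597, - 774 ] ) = [-902 ,-774, - 597,-535 , - 405, - 132.02 , - 89/9, - 59/18, - 1,313/5, 324, 450,696 ] 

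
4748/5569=4748/5569 =0.85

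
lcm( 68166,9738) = 68166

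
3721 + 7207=10928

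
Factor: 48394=2^1*24197^1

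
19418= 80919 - 61501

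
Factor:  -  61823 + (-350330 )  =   - 7^1*97^1 * 607^1 = - 412153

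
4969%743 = 511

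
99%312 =99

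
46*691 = 31786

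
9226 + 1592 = 10818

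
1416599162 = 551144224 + 865454938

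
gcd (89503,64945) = 1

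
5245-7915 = -2670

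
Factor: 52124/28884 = 157/87 = 3^ ( - 1 ) * 29^( - 1)*157^1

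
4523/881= 4523/881 = 5.13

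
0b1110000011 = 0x383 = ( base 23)1g2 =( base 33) R8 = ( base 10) 899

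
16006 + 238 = 16244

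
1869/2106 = 623/702 = 0.89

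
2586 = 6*431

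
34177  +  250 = 34427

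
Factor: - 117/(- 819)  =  7^( - 1 )=   1/7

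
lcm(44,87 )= 3828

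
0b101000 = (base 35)15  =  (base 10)40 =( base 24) 1g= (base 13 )31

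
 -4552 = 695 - 5247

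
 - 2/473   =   - 2/473 = - 0.00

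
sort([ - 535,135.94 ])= [ - 535  ,  135.94 ]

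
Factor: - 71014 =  - 2^1* 35507^1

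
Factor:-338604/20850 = - 2^1*5^(-2)*7^1*29^1 = - 406/25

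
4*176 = 704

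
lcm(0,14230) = 0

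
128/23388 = 32/5847 = 0.01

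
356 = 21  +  335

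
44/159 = 44/159 = 0.28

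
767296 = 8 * 95912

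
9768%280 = 248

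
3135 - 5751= - 2616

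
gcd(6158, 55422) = 6158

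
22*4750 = 104500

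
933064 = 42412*22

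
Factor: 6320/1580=4= 2^2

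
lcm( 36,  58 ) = 1044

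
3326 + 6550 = 9876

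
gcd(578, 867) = 289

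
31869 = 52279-20410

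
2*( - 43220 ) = -86440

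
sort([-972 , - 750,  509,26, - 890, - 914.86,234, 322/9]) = [ - 972, - 914.86, - 890 ,  -  750, 26, 322/9,234,509] 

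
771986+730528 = 1502514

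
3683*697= 2567051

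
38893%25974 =12919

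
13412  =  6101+7311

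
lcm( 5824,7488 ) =52416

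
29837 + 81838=111675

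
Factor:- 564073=-67^1*8419^1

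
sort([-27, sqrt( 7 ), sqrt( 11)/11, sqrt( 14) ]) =[  -  27, sqrt ( 11 )/11,sqrt(7 ),sqrt( 14 ) ]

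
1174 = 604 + 570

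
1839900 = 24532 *75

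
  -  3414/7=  - 3414/7 = - 487.71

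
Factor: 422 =2^1*211^1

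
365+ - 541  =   - 176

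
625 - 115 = 510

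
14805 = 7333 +7472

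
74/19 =74/19  =  3.89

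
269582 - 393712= - 124130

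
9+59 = 68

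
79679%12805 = 2849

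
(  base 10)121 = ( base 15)81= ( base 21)5g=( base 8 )171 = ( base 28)49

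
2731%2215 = 516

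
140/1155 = 4/33 = 0.12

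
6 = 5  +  1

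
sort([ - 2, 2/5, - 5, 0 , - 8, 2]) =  [ - 8, - 5, - 2, 0, 2/5, 2]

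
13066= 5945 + 7121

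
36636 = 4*9159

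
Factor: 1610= 2^1*5^1*7^1*23^1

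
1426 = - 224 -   -  1650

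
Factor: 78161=47^1*1663^1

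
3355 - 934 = 2421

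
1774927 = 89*19943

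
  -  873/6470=-873/6470 = -  0.13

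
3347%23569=3347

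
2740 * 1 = 2740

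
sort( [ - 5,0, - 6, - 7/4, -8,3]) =[ - 8,-6, - 5, - 7/4,0, 3]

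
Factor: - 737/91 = - 7^( - 1 )*11^1 * 13^( - 1) *67^1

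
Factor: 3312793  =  11^1*457^1*659^1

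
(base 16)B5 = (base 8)265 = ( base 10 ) 181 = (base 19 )9a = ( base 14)CD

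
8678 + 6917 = 15595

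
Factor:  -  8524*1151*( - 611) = 2^2*  13^1*47^1*1151^1*2131^1= 5994596764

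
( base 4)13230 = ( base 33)EU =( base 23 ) L9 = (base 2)111101100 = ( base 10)492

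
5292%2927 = 2365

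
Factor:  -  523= -523^1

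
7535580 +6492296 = 14027876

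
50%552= 50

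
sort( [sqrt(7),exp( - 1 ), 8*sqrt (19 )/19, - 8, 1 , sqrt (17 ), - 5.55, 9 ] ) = [-8,-5.55,exp ( - 1),1, 8*sqrt (19)/19 , sqrt(7),sqrt (17),9]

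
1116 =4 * 279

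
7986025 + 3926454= 11912479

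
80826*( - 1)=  - 80826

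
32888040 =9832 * 3345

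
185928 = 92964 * 2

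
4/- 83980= -1 + 20994/20995= -  0.00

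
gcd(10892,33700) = 4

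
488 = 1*488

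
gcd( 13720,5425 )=35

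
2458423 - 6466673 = -4008250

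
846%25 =21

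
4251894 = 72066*59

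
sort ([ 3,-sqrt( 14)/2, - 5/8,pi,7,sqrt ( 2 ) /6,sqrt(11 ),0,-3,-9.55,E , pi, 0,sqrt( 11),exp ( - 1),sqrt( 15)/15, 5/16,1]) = [ - 9.55, - 3,-sqrt( 14 ) /2,-5/8,0,0,  sqrt(2 )/6,sqrt (15)/15,5/16, exp(-1 )  ,  1,E,  3,pi,pi,sqrt ( 11 ), sqrt( 11 ),7] 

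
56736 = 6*9456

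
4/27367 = 4/27367 = 0.00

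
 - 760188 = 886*(-858)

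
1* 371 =371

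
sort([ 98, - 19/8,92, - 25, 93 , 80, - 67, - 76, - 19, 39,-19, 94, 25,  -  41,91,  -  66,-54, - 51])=[-76, - 67, - 66, - 54, - 51, - 41, - 25, - 19,-19, - 19/8,25,39,80,91,92, 93,94, 98]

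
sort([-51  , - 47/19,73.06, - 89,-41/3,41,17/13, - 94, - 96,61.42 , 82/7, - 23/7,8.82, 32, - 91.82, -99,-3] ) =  [ - 99, - 96, - 94, - 91.82, - 89, - 51, - 41/3, - 23/7, - 3 , - 47/19,17/13, 8.82,82/7,32,41,61.42, 73.06] 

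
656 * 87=57072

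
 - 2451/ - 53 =2451/53 = 46.25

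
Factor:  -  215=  - 5^1*43^1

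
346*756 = 261576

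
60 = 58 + 2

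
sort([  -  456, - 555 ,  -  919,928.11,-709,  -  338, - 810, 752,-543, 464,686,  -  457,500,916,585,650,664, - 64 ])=[ - 919,  -  810,-709, - 555, - 543, -457 , - 456, - 338,- 64,464 , 500,585,650,664, 686,752, 916, 928.11] 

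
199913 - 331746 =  - 131833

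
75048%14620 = 1948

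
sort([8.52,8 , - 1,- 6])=[ - 6, - 1,8,8.52]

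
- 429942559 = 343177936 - 773120495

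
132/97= 132/97 = 1.36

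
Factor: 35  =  5^1*7^1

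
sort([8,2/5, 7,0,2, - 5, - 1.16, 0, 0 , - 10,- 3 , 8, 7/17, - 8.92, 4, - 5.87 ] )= [ - 10, - 8.92, - 5.87, - 5, - 3, - 1.16,0, 0, 0,2/5, 7/17, 2 , 4, 7, 8, 8] 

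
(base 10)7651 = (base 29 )92O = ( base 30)8F1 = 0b1110111100011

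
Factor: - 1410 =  - 2^1*3^1*5^1*47^1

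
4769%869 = 424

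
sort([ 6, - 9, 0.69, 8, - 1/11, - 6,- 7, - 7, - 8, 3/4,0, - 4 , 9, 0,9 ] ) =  [ -9, - 8,  -  7, - 7, - 6 ,  -  4, - 1/11, 0,0, 0.69, 3/4, 6,  8,9, 9] 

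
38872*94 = 3653968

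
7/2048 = 7/2048= 0.00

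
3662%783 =530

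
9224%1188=908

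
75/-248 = -1 + 173/248=- 0.30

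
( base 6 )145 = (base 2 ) 1000001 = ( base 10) 65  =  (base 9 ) 72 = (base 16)41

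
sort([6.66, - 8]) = [-8,6.66] 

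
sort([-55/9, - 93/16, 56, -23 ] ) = [ - 23,  -  55/9, - 93/16, 56]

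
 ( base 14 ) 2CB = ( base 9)704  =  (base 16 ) 23b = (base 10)571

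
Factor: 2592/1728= 2^( - 1) * 3^1 = 3/2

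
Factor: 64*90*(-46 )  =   - 2^8*3^2*5^1*23^1 = -264960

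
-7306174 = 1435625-8741799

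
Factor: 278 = 2^1 * 139^1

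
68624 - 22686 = 45938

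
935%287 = 74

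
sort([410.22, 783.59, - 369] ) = [ - 369,410.22,783.59]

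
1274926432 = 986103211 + 288823221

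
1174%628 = 546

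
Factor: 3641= 11^1*331^1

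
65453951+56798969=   122252920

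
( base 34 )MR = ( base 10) 775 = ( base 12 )547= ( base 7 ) 2155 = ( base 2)1100000111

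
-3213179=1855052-5068231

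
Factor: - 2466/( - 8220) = 3/10 = 2^( - 1)*3^1*5^( - 1)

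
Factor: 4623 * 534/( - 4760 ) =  - 2^( - 2)*3^2*5^(  -  1 )*7^( - 1)*17^( - 1)*23^1 *67^1*  89^1 = -1234341/2380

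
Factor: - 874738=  - 2^1*263^1*1663^1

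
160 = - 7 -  - 167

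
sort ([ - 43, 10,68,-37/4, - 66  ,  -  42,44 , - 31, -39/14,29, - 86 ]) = [-86 , - 66, -43,-42 ,-31, - 37/4,-39/14,10,29,44,  68]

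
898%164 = 78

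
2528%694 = 446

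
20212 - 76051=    - 55839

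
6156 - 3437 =2719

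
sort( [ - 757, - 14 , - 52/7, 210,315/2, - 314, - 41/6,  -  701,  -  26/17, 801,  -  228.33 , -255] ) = [ - 757, - 701, - 314, - 255,  -  228.33, - 14, - 52/7, - 41/6,- 26/17 , 315/2 , 210, 801 ] 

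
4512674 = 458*9853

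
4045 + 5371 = 9416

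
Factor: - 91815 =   -  3^1*5^1*6121^1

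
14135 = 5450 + 8685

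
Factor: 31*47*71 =31^1*47^1*71^1 = 103447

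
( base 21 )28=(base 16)32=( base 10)50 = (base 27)1n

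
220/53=220/53 = 4.15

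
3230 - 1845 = 1385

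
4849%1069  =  573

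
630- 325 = 305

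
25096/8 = 3137 = 3137.00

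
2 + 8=10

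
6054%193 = 71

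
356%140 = 76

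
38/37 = 38/37 = 1.03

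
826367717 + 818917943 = 1645285660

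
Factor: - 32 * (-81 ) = 2^5*3^4 = 2592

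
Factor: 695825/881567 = 5^2*13^1*23^ (-1)*2141^1*38329^( - 1) 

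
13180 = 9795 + 3385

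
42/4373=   42/4373 = 0.01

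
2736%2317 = 419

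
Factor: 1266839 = 7^1*137^1*1321^1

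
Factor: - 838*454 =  - 380452 = - 2^2*227^1*419^1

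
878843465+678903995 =1557747460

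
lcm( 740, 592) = 2960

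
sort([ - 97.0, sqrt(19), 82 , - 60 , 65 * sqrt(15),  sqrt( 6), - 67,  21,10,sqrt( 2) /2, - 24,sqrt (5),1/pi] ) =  [ - 97.0 , - 67, - 60, - 24,1/pi,  sqrt( 2)/2, sqrt ( 5 ),sqrt( 6),sqrt (19), 10,21,82, 65*sqrt( 15 )]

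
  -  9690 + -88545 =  - 98235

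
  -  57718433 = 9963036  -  67681469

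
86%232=86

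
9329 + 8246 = 17575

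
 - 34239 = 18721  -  52960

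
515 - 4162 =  - 3647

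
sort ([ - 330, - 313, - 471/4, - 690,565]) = [-690, - 330, - 313,-471/4, 565 ] 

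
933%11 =9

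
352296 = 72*4893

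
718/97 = 718/97 = 7.40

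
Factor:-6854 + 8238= 1384 = 2^3*173^1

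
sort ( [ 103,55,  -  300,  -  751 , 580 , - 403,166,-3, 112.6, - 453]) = [  -  751,- 453, - 403 , - 300, - 3, 55,103,112.6 , 166, 580]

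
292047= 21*13907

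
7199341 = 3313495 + 3885846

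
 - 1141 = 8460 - 9601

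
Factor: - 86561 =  - 86561^1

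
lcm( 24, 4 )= 24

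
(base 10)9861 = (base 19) 1860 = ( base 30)ASL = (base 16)2685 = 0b10011010000101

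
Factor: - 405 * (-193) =78165 = 3^4*5^1 *193^1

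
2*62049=124098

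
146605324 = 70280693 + 76324631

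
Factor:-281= - 281^1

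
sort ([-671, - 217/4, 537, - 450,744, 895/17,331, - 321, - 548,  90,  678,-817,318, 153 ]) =[-817,-671, - 548,  -  450, - 321, - 217/4, 895/17,90,153, 318,331, 537,678, 744 ]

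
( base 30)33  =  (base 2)1011101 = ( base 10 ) 93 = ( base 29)36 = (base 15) 63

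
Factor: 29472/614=2^4 * 3^1= 48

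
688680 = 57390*12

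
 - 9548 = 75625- 85173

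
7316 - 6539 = 777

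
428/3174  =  214/1587 = 0.13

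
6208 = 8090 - 1882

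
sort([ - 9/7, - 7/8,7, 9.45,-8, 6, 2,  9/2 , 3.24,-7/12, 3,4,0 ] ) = [-8,- 9/7 , - 7/8, - 7/12, 0, 2, 3, 3.24,4, 9/2,6,7, 9.45] 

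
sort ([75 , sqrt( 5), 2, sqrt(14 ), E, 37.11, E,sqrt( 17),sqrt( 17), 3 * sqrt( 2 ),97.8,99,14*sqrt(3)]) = [ 2 , sqrt(5) , E,E,  sqrt( 14), sqrt( 17 ),sqrt( 17), 3 * sqrt( 2), 14*sqrt ( 3), 37.11, 75,97.8 , 99 ]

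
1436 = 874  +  562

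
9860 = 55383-45523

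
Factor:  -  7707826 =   -  2^1*7^1*109^1*5051^1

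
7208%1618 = 736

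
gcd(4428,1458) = 54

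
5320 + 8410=13730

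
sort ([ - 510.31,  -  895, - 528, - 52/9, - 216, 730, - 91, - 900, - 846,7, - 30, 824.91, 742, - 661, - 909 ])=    [ - 909, - 900, -895, - 846, - 661, - 528,-510.31, - 216 , - 91,-30 , - 52/9, 7, 730,742, 824.91]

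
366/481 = 366/481 = 0.76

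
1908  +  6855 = 8763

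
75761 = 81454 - 5693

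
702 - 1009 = -307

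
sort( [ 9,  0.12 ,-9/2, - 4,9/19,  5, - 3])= [ - 9/2, - 4, - 3,0.12, 9/19,5,9]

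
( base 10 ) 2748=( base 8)5274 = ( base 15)c33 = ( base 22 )5EK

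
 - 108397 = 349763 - 458160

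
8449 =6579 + 1870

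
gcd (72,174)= 6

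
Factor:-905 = - 5^1*181^1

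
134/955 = 134/955 = 0.14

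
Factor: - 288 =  - 2^5*3^2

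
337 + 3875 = 4212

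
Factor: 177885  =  3^2*5^1*59^1*67^1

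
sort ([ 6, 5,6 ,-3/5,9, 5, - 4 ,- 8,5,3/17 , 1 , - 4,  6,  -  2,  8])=[ - 8  , - 4, - 4, - 2, - 3/5,3/17, 1,  5, 5, 5, 6, 6,6,8 , 9 ]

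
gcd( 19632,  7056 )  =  48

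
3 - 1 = 2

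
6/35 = 6/35 = 0.17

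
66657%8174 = 1265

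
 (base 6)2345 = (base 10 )569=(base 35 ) G9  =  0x239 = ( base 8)1071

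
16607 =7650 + 8957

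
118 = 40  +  78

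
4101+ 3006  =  7107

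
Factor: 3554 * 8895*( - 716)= - 2^3 * 3^1*5^1 * 179^1*593^1*1777^1 = -22634786280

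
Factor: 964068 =2^2*3^1*7^1*23^1*499^1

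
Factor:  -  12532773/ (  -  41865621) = 4177591/13955207 = 7^( - 1)*11^1*31^1*12251^1 *1993601^( - 1 )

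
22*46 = 1012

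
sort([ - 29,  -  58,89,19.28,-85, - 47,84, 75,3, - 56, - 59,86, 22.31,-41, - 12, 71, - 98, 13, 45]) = [  -  98, - 85, - 59, - 58, - 56, - 47, - 41, - 29,-12,3,13,19.28,22.31,45,71, 75  ,  84,86,89] 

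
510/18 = 28 + 1/3 = 28.33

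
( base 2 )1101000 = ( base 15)6e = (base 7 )206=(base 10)104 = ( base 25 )44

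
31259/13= 2404+7/13 = 2404.54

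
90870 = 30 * 3029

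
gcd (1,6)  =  1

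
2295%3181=2295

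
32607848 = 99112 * 329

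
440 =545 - 105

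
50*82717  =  4135850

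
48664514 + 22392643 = 71057157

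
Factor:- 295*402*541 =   -  2^1*3^1*5^1 * 59^1*67^1 * 541^1 = - 64157190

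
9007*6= 54042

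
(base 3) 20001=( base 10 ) 163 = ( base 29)5I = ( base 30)5D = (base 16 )A3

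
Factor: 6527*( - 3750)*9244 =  - 226258455000 = - 2^3*3^1*5^4*61^1 * 107^1*2311^1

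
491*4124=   2024884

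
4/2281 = 4/2281 = 0.00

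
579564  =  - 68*( - 8523) 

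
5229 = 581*9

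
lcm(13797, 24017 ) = 648459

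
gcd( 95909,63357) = 1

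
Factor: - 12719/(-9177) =79/57 = 3^( - 1)*19^( - 1)*79^1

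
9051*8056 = 72914856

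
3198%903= 489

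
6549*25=163725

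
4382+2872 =7254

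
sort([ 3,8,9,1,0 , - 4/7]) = [-4/7, 0, 1,  3 , 8  ,  9]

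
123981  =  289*429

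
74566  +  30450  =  105016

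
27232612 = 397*68596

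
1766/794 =2 + 89/397 = 2.22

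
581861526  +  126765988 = 708627514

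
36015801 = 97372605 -61356804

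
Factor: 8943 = 3^1*11^1*271^1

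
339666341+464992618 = 804658959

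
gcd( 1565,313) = 313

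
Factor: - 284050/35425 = - 2^1*19^1*23^1*109^( - 1) = - 874/109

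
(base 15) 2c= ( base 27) 1F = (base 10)42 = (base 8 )52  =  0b101010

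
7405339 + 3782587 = 11187926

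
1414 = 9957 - 8543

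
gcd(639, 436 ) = 1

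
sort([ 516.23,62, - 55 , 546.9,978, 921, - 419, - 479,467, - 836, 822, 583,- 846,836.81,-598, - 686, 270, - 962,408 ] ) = [-962, - 846 , - 836,-686, - 598,-479,- 419, -55,62,  270, 408, 467, 516.23, 546.9, 583,  822,836.81, 921,978]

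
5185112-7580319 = -2395207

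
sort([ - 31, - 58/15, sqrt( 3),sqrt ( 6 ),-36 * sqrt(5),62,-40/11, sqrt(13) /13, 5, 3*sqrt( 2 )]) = [ - 36* sqrt(5), - 31, - 58/15, - 40/11, sqrt( 13) /13, sqrt ( 3),sqrt( 6),3 * sqrt (2),5,62] 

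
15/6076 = 15/6076 =0.00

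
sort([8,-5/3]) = [ - 5/3, 8 ] 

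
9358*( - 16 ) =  - 149728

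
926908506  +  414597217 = 1341505723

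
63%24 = 15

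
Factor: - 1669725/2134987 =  -3^2*5^2*41^1*181^1*239^ (-1 )*8933^ (- 1)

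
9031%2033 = 899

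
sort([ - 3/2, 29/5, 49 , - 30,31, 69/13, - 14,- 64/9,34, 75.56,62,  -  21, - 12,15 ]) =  [ - 30, - 21,  -  14,-12, - 64/9, - 3/2, 69/13, 29/5, 15,31,34, 49,62, 75.56 ] 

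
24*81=1944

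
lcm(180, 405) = 1620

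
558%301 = 257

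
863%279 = 26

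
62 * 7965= 493830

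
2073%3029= 2073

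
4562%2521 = 2041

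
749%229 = 62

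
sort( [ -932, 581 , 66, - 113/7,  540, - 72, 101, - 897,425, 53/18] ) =[ - 932, - 897, - 72,- 113/7, 53/18, 66, 101,425 , 540,581]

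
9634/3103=9634/3103 = 3.10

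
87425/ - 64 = - 87425/64=- 1366.02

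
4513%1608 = 1297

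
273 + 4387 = 4660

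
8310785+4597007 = 12907792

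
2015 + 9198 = 11213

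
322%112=98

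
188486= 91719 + 96767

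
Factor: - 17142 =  - 2^1*3^1*2857^1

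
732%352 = 28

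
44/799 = 44/799 = 0.06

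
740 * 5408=4001920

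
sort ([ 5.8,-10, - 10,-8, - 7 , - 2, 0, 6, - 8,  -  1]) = [  -  10, - 10, - 8,  -  8, - 7,-2, - 1, 0,5.8,6] 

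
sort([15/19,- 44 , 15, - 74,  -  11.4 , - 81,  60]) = [-81 ,-74, - 44, - 11.4,15/19, 15 , 60] 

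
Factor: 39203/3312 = 2^( - 4)*3^(-2 )*23^( -1)*197^1* 199^1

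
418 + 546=964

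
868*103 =89404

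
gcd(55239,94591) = 1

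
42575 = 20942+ 21633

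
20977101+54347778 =75324879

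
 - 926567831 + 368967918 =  - 557599913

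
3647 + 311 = 3958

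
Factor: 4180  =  2^2*5^1*11^1*19^1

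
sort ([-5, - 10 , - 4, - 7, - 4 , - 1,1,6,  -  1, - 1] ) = [ - 10 ,  -  7, - 5, -4,-4, - 1,-1, - 1,1,6 ]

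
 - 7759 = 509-8268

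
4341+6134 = 10475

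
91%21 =7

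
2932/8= 733/2 = 366.50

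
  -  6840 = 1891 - 8731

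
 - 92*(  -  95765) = 8810380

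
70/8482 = 35/4241 = 0.01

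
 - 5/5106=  -1  +  5101/5106 = - 0.00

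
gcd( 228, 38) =38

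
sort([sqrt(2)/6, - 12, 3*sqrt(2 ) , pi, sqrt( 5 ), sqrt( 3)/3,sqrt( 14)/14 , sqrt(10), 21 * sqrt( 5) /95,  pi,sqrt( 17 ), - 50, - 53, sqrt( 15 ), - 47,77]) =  [ - 53,-50, - 47, - 12, sqrt( 2)/6, sqrt( 14) /14,21*sqrt( 5 ) /95, sqrt( 3) /3 , sqrt(5), pi, pi,sqrt ( 10), sqrt(15) , sqrt(17), 3* sqrt( 2),77]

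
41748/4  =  10437 = 10437.00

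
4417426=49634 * 89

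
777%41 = 39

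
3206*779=2497474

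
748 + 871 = 1619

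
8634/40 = 4317/20  =  215.85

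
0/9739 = 0= 0.00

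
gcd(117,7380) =9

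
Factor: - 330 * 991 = -2^1*3^1*5^1*11^1*991^1= - 327030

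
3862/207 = 18 + 136/207 =18.66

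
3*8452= 25356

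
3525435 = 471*7485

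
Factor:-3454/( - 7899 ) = 2^1*3^( - 1 )*11^1*  157^1*2633^( - 1)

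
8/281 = 8/281 = 0.03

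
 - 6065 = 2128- 8193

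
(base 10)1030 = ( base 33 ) v7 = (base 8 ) 2006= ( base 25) 1g5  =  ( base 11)857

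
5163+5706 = 10869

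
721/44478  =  103/6354 = 0.02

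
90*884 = 79560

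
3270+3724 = 6994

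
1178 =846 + 332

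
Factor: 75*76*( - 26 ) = - 148200 = - 2^3*3^1*5^2 *13^1*19^1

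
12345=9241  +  3104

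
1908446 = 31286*61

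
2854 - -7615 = 10469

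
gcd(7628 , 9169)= 1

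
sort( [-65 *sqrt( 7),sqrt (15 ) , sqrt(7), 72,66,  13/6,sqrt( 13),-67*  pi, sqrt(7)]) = [- 67*pi,  -  65*sqrt(7), 13/6, sqrt (7), sqrt(7), sqrt( 13), sqrt(15), 66,72]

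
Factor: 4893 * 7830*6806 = 2^2 * 3^4*5^1*7^1*29^1*41^1*83^1 * 233^1 = 260752765140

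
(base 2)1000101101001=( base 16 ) 1169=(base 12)26B5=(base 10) 4457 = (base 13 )204b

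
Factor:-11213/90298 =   -  2^( - 1)*13^( -1)*23^(-1)*151^ ( - 1)*11213^1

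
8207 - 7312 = 895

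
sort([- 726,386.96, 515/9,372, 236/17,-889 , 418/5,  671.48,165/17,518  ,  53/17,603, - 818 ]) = [ - 889, - 818, - 726, 53/17, 165/17 , 236/17, 515/9, 418/5,372, 386.96, 518,  603 , 671.48] 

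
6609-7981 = -1372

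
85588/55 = 85588/55 = 1556.15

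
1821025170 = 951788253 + 869236917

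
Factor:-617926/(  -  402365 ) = 2^1*5^( - 1)*509^1*607^1 * 80473^( - 1)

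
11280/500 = 22 + 14/25 = 22.56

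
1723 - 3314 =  - 1591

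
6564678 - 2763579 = 3801099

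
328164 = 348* 943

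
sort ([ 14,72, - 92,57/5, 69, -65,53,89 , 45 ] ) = [ - 92, - 65,57/5,14,  45,53,69,72,89]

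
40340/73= 40340/73 = 552.60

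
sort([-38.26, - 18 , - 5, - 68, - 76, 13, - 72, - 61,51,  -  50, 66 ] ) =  [  -  76, - 72, - 68, - 61, - 50, - 38.26, - 18, - 5, 13,51,66]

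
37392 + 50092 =87484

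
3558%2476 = 1082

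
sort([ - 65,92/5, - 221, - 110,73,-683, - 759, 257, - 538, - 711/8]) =[ - 759, - 683,-538,- 221, - 110, - 711/8, - 65,92/5, 73,257 ]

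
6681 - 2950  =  3731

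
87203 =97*899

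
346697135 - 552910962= - 206213827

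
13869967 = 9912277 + 3957690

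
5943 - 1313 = 4630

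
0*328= 0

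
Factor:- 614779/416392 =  - 2^( - 3) *11^1*23^(-1)*31^( - 1 ) *73^(-1 )*55889^1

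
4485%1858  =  769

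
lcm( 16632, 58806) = 1646568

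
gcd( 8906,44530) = 8906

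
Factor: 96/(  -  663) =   -  32/221  =  - 2^5 * 13^(-1 )*17^(  -  1) 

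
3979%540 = 199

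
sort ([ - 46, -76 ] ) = [ - 76 , - 46 ] 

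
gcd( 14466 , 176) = 2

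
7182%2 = 0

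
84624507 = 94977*891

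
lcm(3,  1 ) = 3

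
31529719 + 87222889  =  118752608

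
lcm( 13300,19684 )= 492100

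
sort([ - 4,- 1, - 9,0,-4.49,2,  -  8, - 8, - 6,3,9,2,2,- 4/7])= [-9,  -  8,  -  8, - 6, -4.49, - 4, - 1, - 4/7, 0, 2,2,2, 3 , 9]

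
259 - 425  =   - 166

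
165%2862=165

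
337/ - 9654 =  - 1  +  9317/9654 =- 0.03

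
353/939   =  353/939 = 0.38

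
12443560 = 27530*452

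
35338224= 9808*3603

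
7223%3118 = 987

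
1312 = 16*82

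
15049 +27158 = 42207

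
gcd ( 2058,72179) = 1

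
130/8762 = 5/337 = 0.01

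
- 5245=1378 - 6623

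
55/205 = 11/41 = 0.27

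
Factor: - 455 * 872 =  - 396760   =  - 2^3*5^1*7^1 * 13^1* 109^1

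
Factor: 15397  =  89^1 * 173^1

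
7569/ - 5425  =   - 7569/5425=   -  1.40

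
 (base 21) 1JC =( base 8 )1524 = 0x354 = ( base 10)852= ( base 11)705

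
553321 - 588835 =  -35514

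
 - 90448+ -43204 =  - 133652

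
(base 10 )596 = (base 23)12l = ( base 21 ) 178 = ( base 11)4A2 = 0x254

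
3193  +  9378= 12571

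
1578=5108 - 3530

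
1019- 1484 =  - 465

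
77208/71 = 77208/71 = 1087.44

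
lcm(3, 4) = 12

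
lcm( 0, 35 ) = 0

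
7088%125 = 88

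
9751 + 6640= 16391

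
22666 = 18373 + 4293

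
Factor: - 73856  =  -2^7 * 577^1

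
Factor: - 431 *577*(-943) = 23^1*41^1*431^1 * 577^1 = 234511841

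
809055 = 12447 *65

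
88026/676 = 44013/338 = 130.22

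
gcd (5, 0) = 5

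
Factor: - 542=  - 2^1*271^1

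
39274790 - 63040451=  - 23765661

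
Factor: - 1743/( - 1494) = 7/6 = 2^( - 1)*3^( - 1 )*7^1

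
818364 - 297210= 521154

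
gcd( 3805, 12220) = 5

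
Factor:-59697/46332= - 2^( - 2)*13^(- 1)*67^1 = -67/52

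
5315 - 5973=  - 658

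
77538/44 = 38769/22 =1762.23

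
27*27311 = 737397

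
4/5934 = 2/2967 =0.00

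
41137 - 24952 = 16185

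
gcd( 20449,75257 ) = 13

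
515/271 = 515/271= 1.90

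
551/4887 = 551/4887 = 0.11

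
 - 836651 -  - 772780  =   - 63871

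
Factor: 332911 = 17^1*19583^1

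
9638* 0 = 0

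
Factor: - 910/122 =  - 455/61 = - 5^1*7^1*  13^1*61^( - 1 ) 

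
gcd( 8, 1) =1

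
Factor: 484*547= 264748 = 2^2*11^2*547^1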